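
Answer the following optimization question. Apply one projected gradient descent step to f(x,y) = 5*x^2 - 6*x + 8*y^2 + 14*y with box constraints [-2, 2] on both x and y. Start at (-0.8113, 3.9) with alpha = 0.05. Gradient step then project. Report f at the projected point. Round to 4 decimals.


Step 1: Compute gradient at (-0.8113, 3.9).
grad_x = 2*5*-0.8113 - 6 = -14.113
grad_y = 2*8*3.9 + 14 = 76.4
Step 2: Gradient step.
x_raw = -0.8113 - 0.05*-14.113 = -0.1057
y_raw = 3.9 - 0.05*76.4 = 0.08
Step 3: Project onto [-2, 2].
x_proj = clip(-0.1057) = -0.1057
y_proj = clip(0.08) = 0.08
Step 4: Evaluate f.
f(-0.1057, 0.08) = 1.8609


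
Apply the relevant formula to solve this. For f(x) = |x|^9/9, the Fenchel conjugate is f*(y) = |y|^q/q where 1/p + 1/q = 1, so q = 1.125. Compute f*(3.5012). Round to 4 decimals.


The conjugate exponent q satisfies 1/p + 1/q = 1.
p = 9, so q = 9/(9 - 1) = 1.125
|y|^q = 3.5012^1.125 = 4.0949
f*(3.5012) = 4.0949 / 1.125 = 3.6399


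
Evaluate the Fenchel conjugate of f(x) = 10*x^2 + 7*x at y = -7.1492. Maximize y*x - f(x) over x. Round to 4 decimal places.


f*(y) = sup_x {y*x - a*x^2 - b*x} = sup_x {(y-b)*x - a*x^2}
FOC: (y - b) - 2a*x = 0 => x* = (y - b)/(2a)
x* = (-7.1492 - 7)/(2*10) = -0.7075
f*(-7.1492) = (y-b)^2/(4a) = (-7.1492 - 7)^2/(4*10)
= 200.1999/40 = 5.005


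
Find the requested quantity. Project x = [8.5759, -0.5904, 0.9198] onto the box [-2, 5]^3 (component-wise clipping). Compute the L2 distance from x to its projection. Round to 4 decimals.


Project each component onto [-2, 5].
clip(8.5759) = 5.0, clip(-0.5904) = -0.5904, clip(0.9198) = 0.9198
Projection = [5.0, -0.5904, 0.9198]
Squared diffs: [12.7871, 0.0, 0.0]
Distance = sqrt(12.7871) = 3.5759


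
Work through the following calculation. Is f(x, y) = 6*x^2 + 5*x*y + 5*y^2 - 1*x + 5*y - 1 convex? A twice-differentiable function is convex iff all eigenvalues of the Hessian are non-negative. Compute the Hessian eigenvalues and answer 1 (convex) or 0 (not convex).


The Hessian of f(x,y) = 6*x^2 + 5*x*y + 5*y^2 - 1*x + 5*y - 1 is:
H = [[12, 5], [5, 10]]
Trace = 12 + 10 = 22
Determinant = 12*10 - (5)^2 = 95
Discriminant = (22)^2 - 4*95 = 104.0
Eigenvalues: lambda_1 = 5.901, lambda_2 = 16.099
The function is convex.

1


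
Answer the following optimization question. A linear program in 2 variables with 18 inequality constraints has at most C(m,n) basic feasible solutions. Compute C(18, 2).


Each vertex corresponds to some choice of n active constraints out of m, so the number of vertices is at most C(m, n) = m! / (n!(m-n)!).
m = 18, n = 2
Numerator: 18 * 17
Denominator: 2! = 2
C(18, 2) = 153


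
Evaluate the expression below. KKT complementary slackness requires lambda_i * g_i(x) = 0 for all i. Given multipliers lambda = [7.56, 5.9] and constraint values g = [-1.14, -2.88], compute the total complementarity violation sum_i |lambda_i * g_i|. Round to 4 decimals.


KKT complementary slackness check:
lambda_1 * g_1 = 7.56 * -1.14 = -8.6184
lambda_2 * g_2 = 5.9 * -2.88 = -16.992
Total violation = 8.6184 + 16.992 = 25.6104


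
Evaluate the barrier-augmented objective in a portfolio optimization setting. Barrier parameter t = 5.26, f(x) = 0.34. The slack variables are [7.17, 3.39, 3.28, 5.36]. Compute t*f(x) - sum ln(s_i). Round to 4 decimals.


Step 1: Compute log-barrier.
ln values: [1.9699, 1.2208, 1.1878, 1.679]
phi = -(1.9699 + 1.2208 + 1.1878 + 1.679) = -6.0575
Step 2: Compute augmented objective.
t*f(x) = 5.26*0.34 = 1.7884
Total = 1.7884 - 6.0575 = -4.2691


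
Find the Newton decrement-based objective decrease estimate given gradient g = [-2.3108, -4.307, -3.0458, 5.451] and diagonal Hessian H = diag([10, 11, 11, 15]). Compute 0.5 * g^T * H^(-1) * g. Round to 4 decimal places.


Step 1: H is diagonal, so H^(-1) * g = [-0.2311, -0.3915, -0.2769, 0.3634].
Step 2: g^T H^(-1) g = sum_i g_i^2 / H_ii
  = (-2.3108)^2/10 + (-4.307)^2/11 + (-3.0458)^2/11 + (5.451)^2/15
  = 0.534 + 1.6864 + 0.8434 + 1.9809 = 5.0446
Step 3: Objective decrease = 0.5 * g^T H^(-1) g = 2.5223


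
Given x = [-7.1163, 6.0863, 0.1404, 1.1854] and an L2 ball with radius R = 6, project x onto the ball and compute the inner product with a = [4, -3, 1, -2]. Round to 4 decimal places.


Step 1: Compute ||x|| (intermediates to 6 decimals).
||x|| = sqrt((-7.1163)^2 + 6.0863^2 + 0.1404^2 + 1.1854^2) = 9.439791
Step 2: Project.
Since ||x|| > R, scale = R/||x|| = 6/9.439791 = 0.635607, proj(x) = scale * x
proj(x) = [-4.52317, 3.868495, 0.089239, 0.753449]
Step 3: Dot product.
a^T * proj(x) = 4*(-4.52317) - 3*3.868495 + 1*0.089239 - 2*0.753449 = -31.1158


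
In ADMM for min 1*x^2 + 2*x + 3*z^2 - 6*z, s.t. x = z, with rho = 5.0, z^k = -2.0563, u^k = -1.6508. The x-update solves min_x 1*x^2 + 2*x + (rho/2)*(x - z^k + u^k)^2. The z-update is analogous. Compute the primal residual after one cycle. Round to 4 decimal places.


ADMM iteration with rho = 5.0, z^k = -2.0563, u^k = -1.6508
Step 1: x-update.
Minimize 1*x^2 + 2*x + (5.0/2)*(x + 2.0563 - 1.6508)^2
FOC: (2*1 + 5.0)*x = -2 + 5.0*(-2.0563 + 1.6508)
x^{k+1} = -0.5754
Step 2: z-update.
Minimize 3*z^2 - 6*z + (5.0/2)*(-0.5754 - z - 1.6508)^2
FOC: (2*3 + 5.0)*z = 6 + 5.0*(-0.5754 - 1.6508)
z^{k+1} = -0.4664
Step 3: u-update.
u^{k+1} = -1.6508 - 0.5754 + 0.4664 = -1.7597
Step 4: Primal residual = |-0.5754 + 0.4664| = 0.1089


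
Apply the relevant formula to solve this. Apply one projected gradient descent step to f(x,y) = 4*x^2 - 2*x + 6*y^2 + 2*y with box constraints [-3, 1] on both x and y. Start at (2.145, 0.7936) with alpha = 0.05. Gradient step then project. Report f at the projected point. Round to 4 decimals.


Step 1: Compute gradient at (2.145, 0.7936).
grad_x = 2*4*2.145 - 2 = 15.16
grad_y = 2*6*0.7936 + 2 = 11.5232
Step 2: Gradient step.
x_raw = 2.145 - 0.05*15.16 = 1.387
y_raw = 0.7936 - 0.05*11.5232 = 0.2174
Step 3: Project onto [-3, 1].
x_proj = clip(1.387) = 1.0
y_proj = clip(0.2174) = 0.2174
Step 4: Evaluate f.
f(1.0, 0.2174) = 2.7186


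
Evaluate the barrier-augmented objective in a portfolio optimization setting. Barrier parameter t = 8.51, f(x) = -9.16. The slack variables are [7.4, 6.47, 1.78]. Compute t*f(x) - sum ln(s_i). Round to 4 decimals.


Step 1: Compute log-barrier.
ln values: [2.0015, 1.8672, 0.5766]
phi = -(2.0015 + 1.8672 + 0.5766) = -4.4453
Step 2: Compute augmented objective.
t*f(x) = 8.51*-9.16 = -77.9516
Total = -77.9516 - 4.4453 = -82.3969


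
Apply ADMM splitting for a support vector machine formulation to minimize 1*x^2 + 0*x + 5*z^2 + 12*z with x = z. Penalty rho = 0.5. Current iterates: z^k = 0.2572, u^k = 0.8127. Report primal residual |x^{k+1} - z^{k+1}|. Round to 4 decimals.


ADMM iteration with rho = 0.5, z^k = 0.2572, u^k = 0.8127
Step 1: x-update.
Minimize 1*x^2 + 0*x + (0.5/2)*(x - 0.2572 + 0.8127)^2
FOC: (2*1 + 0.5)*x = 0 + 0.5*(0.2572 - 0.8127)
x^{k+1} = -0.1111
Step 2: z-update.
Minimize 5*z^2 + 12*z + (0.5/2)*(-0.1111 - z + 0.8127)^2
FOC: (2*5 + 0.5)*z = -12 + 0.5*(-0.1111 + 0.8127)
z^{k+1} = -1.1094
Step 3: u-update.
u^{k+1} = 0.8127 - 0.1111 + 1.1094 = 1.811
Step 4: Primal residual = |-0.1111 + 1.1094| = 0.9983


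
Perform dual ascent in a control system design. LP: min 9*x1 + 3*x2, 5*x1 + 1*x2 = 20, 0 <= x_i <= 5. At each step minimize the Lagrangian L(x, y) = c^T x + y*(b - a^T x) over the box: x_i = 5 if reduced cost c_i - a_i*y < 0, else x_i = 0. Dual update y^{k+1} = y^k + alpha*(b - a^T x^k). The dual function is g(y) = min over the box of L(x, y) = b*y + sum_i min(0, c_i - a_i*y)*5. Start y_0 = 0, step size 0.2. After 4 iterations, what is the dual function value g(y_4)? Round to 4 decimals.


Dual ascent for LP: min 9*x1 + 3*x2, 5*x1 + 1*x2 = 20, 0 <= x_i <= 5
Step 1: y^k = 0.0, reduced costs: (9.0, 3.0)
  x^k = (0.0, 0.0), subgradient = b - a^T x = 20.0
  y^{k+1} = 0.0 + 0.2*20.0 = 4.0
Step 2: y^k = 4.0, reduced costs: (-11.0, -1.0)
  x^k = (5.0, 5.0), subgradient = b - a^T x = -10.0
  y^{k+1} = 4.0 + 0.2*-10.0 = 2.0
Step 3: y^k = 2.0, reduced costs: (-1.0, 1.0)
  x^k = (5.0, 0.0), subgradient = b - a^T x = -5.0
  y^{k+1} = 2.0 + 0.2*-5.0 = 1.0
Step 4: y^k = 1.0, reduced costs: (4.0, 2.0)
  x^k = (0.0, 0.0), subgradient = b - a^T x = 20.0
  y^{k+1} = 1.0 + 0.2*20.0 = 5.0
Dual objective at y_4 = 5.0: reduced costs (-16.0, -2.0), box minimizer x = (5.0, 5.0)
g(y_4) = b*y + (c1 - a1*y)*x1 + (c2 - a2*y)*x2 = 20*5.0 + (-16.0)*5.0 + (-2.0)*5.0 = 100.0 - 80.0 - 10.0 = 10.0


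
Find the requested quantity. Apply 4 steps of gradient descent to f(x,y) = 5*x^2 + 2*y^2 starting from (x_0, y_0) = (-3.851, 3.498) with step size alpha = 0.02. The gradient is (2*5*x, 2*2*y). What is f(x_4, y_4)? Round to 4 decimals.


Gradient descent on f(x,y) = 5*x^2 + 2*y^2.
Starting point: (-3.851, 3.498), alpha = 0.02
Step 1: grad_x = 2*5*-3.851 = -38.51, grad_y = 2*2*3.498 = 13.992
  x_1 = -3.851 - 0.02*-38.51 = -3.0808
  y_1 = 3.498 - 0.02*13.992 = 3.2182
Step 2: grad_x = 2*5*-3.0808 = -30.808, grad_y = 2*2*3.2182 = 12.8726
  x_2 = -3.0808 - 0.02*-30.808 = -2.4646
  y_2 = 3.2182 - 0.02*12.8726 = 2.9607
Step 3: grad_x = 2*5*-2.4646 = -24.6464, grad_y = 2*2*2.9607 = 11.8428
  x_3 = -2.4646 - 0.02*-24.6464 = -1.9717
  y_3 = 2.9607 - 0.02*11.8428 = 2.7239
Step 4: grad_x = 2*5*-1.9717 = -19.7171, grad_y = 2*2*2.7239 = 10.8954
  x_4 = -1.9717 - 0.02*-19.7171 = -1.5774
  y_4 = 2.7239 - 0.02*10.8954 = 2.5059
f(-1.5774, 2.5059) = 5*(-1.5774)^2 + 2*2.5059^2 = 25.0


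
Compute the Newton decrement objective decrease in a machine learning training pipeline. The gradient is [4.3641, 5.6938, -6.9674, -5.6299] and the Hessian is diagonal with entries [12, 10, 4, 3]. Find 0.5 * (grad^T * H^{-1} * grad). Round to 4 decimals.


Step 1: H is diagonal, so H^(-1) * g = [0.3637, 0.5694, -1.7419, -1.8766].
Step 2: g^T H^(-1) g = sum_i g_i^2 / H_ii
  = (4.3641)^2/12 + (5.6938)^2/10 + (-6.9674)^2/4 + (-5.6299)^2/3
  = 1.5871 + 3.2419 + 12.1362 + 10.5653 = 27.5305
Step 3: Objective decrease = 0.5 * g^T H^(-1) g = 13.7652


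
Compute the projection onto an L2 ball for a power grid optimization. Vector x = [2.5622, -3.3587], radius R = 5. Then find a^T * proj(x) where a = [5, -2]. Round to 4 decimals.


Step 1: Compute ||x|| (intermediates to 6 decimals).
||x|| = sqrt(2.5622^2 + (-3.3587)^2) = 4.224421
Step 2: Project.
Since ||x|| <= R, proj = x (no scaling needed).
proj(x) = [2.5622, -3.3587]
Step 3: Dot product.
a^T * proj(x) = 5*2.5622 - 2*(-3.3587) = 19.5284


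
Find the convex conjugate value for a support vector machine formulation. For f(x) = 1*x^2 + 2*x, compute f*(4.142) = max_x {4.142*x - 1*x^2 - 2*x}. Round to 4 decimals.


f*(y) = sup_x {y*x - a*x^2 - b*x} = sup_x {(y-b)*x - a*x^2}
FOC: (y - b) - 2a*x = 0 => x* = (y - b)/(2a)
x* = (4.142 - 2)/(2*1) = 1.071
f*(4.142) = (y-b)^2/(4a) = (4.142 - 2)^2/(4*1)
= 4.5882/4 = 1.147


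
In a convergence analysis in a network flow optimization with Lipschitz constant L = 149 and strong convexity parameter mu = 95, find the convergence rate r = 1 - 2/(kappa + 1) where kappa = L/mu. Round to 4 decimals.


Step 1: Compute the condition number.
kappa = L/mu = 149/95 = 1.5684
Step 2: Compute the convergence rate.
r = 1 - 2/(kappa + 1) = 1 - 2*mu/(L + mu) = (L - mu)/(L + mu) = 54/244 = 0.2213


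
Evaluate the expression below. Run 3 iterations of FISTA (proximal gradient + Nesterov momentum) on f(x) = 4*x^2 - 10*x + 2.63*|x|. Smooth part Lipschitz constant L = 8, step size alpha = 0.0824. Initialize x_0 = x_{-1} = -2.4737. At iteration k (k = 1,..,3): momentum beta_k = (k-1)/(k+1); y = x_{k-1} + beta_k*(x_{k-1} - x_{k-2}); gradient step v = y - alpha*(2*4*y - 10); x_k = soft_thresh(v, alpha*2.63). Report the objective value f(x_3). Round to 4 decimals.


FISTA on f(x) = 4*x^2 - 10*x + 2.63*|x|
L = 8, alpha = 0.0824
Iteration 1: beta = 0.0, y = -2.4737 + 0.0*(-2.4737 + 2.4737) = -2.4737
  grad(y) = -29.7896, v = y - alpha*grad = -0.019
  prox(v) = soft_thresh(-0.019, 0.2167) = 0.0
Iteration 2: beta = 0.3333, y = 0.0 + 0.3333*(0.0 + 2.4737) = 0.8246
  grad(y) = -3.4035, v = y - alpha*grad = 1.105
  prox(v) = soft_thresh(1.105, 0.2167) = 0.8883
Iteration 3: beta = 0.5, y = 0.8883 + 0.5*(0.8883 - 0.0) = 1.3325
  grad(y) = 0.6596, v = y - alpha*grad = 1.2781
  prox(v) = soft_thresh(1.2781, 0.2167) = 1.0614
f(x_3) = 4*1.0614^2 - 10*1.0614 + 2.63*|1.0614| = -3.3163


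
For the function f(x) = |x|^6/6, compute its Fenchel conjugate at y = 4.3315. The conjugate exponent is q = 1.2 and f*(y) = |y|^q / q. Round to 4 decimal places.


The conjugate exponent q satisfies 1/p + 1/q = 1.
p = 6, so q = 6/(6 - 1) = 1.2
|y|^q = 4.3315^1.2 = 5.8072
f*(4.3315) = 5.8072 / 1.2 = 4.8393


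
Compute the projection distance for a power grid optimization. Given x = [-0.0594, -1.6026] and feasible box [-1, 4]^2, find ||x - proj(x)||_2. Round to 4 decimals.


Project each component onto [-1, 4].
clip(-0.0594) = -0.0594, clip(-1.6026) = -1.0
Projection = [-0.0594, -1.0]
Squared diffs: [0.0, 0.3631]
Distance = sqrt(0.3631) = 0.6026


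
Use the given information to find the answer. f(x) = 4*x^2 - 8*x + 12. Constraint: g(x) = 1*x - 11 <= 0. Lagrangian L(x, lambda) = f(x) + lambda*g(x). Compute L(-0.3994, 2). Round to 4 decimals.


Step 1: Evaluate f(x).
f(-0.3994) = 4*(-0.3994)^2 - 8*(-0.3994) + 12 = 15.8333
Step 2: Evaluate g(x).
g(-0.3994) = 1*-0.3994 - 11 = -11.3994
Step 3: Compute Lagrangian.
L = 15.8333 + 2*-11.3994 = -6.9655


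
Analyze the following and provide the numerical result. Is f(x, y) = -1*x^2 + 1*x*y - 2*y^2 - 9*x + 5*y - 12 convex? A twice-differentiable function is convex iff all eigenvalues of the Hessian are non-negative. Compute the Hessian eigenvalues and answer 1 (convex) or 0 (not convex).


The Hessian of f(x,y) = -1*x^2 + 1*x*y - 2*y^2 - 9*x + 5*y - 12 is:
H = [[-2, 1], [1, -4]]
Trace = -2 - 4 = -6
Determinant = -2*-4 - (1)^2 = 7
Discriminant = (-6)^2 - 4*7 = 8.0
Eigenvalues: lambda_1 = -4.4142, lambda_2 = -1.5858
The function is not convex.

0


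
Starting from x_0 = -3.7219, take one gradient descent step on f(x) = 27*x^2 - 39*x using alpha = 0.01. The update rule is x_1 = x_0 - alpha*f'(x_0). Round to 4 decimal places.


We compute the gradient at x_0 and apply the update.
f'(x) = 54*x - 39
f'(-3.7219) = 54*-3.7219 - 39 = -239.9826
x_1 = -3.7219 - 0.01*-239.9826 = -1.3221


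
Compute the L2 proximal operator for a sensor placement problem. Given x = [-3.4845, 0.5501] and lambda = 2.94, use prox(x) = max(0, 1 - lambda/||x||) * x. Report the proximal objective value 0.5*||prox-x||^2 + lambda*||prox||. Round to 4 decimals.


Step 1: Compute ||x||.
||x|| = 3.5277
Step 2: Compute scaling factor.
scale = max(0, 1 - 2.94/3.5277) = 0.1666
Step 3: prox(x) = [-0.5805, 0.0916]
||prox(x)|| = 0.5877
Step 4: Proximal objective.
0.5*||prox-x||^2 = 4.3218
lambda*||prox|| = 1.7278
Total = 6.0495


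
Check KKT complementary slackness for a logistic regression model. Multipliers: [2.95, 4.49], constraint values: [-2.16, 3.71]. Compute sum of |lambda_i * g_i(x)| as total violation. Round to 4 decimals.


KKT complementary slackness check:
lambda_1 * g_1 = 2.95 * -2.16 = -6.372
lambda_2 * g_2 = 4.49 * 3.71 = 16.6579
Total violation = 6.372 + 16.6579 = 23.0299


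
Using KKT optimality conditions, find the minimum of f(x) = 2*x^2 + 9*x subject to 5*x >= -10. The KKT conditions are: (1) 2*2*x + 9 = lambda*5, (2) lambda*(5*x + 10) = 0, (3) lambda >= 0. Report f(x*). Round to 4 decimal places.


Step 1: Try lambda = 0 (constraint inactive).
x_unc = -9/(2*2) = -2.25
Check: 5*-2.25 = -11.25 < -10 -- violated!
Step 2: Constraint must be active: 5*x = -10
x* = -10/5 = -2.0
lambda = (2*2*(-2.0) + 9)/5 = 0.2
Step 3: Compute optimal value.
f(x*) = 2*(-2.0)^2 + 9*(-2.0) = -10.0


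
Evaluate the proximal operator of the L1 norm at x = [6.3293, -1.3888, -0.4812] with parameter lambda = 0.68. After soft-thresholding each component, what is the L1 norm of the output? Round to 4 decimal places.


Soft-thresholding with lambda = 0.68:
prox(6.3293) = sign(6.3293)*max(|6.3293| - 0.68, 0) = 5.6493
prox(-1.3888) = sign(-1.3888)*max(|-1.3888| - 0.68, 0) = -0.7088
prox(-0.4812) = sign(-0.4812)*max(|-0.4812| - 0.68, 0) = 0.0
prox(x) = [5.6493, -0.7088, 0.0]
||prox(x)||_1 = 5.6493 + 0.7088 + 0.0 = 6.3581


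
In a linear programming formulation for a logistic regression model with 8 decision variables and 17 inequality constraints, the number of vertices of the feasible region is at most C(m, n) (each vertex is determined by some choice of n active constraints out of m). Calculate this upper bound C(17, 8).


Each vertex corresponds to some choice of n active constraints out of m, so the number of vertices is at most C(m, n) = m! / (n!(m-n)!).
m = 17, n = 8
Numerator: 17 * 16 * 15 * 14 * 13 * 12 * 11 * 10
Denominator: 8! = 40320
C(17, 8) = 24310


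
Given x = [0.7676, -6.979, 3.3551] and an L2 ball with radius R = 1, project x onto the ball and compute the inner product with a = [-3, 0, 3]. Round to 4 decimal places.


Step 1: Compute ||x|| (intermediates to 6 decimals).
||x|| = sqrt(0.7676^2 + (-6.979)^2 + 3.3551^2) = 7.781539
Step 2: Project.
Since ||x|| > R, scale = R/||x|| = 1/7.781539 = 0.128509, proj(x) = scale * x
proj(x) = [0.098644, -0.896864, 0.431161]
Step 3: Dot product.
a^T * proj(x) = -3*0.098644 + 0*(-0.896864) + 3*0.431161 = 0.9976


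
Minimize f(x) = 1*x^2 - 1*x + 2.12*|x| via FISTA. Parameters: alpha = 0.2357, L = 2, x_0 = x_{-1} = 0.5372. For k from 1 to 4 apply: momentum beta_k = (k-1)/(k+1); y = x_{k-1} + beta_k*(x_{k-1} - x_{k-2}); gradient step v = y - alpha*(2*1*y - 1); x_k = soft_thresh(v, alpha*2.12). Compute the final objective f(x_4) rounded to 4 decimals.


FISTA on f(x) = 1*x^2 - 1*x + 2.12*|x|
L = 2, alpha = 0.2357
Iteration 1: beta = 0.0, y = 0.5372 + 0.0*(0.5372 - 0.5372) = 0.5372
  grad(y) = 0.0744, v = y - alpha*grad = 0.5197
  prox(v) = soft_thresh(0.5197, 0.4997) = 0.02
Iteration 2: beta = 0.3333, y = 0.02 + 0.3333*(0.02 - 0.5372) = -0.1524
  grad(y) = -1.3049, v = y - alpha*grad = 0.1551
  prox(v) = soft_thresh(0.1551, 0.4997) = 0.0
Iteration 3: beta = 0.5, y = 0.0 + 0.5*(0.0 - 0.02) = -0.01
  grad(y) = -1.02, v = y - alpha*grad = 0.2304
  prox(v) = soft_thresh(0.2304, 0.4997) = 0.0
Iteration 4: beta = 0.6, y = 0.0 + 0.6*(0.0 - 0.0) = 0.0
  grad(y) = -1.0, v = y - alpha*grad = 0.2357
  prox(v) = soft_thresh(0.2357, 0.4997) = 0.0
f(x_4) = 1*0.0^2 - 1*0.0 + 2.12*|0.0| = 0.0


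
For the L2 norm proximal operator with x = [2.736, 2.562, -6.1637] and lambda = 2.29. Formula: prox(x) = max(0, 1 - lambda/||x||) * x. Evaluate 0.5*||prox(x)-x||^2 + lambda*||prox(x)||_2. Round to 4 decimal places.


Step 1: Compute ||x||.
||x|| = 7.2139
Step 2: Compute scaling factor.
scale = max(0, 1 - 2.29/7.2139) = 0.6826
Step 3: prox(x) = [1.8675, 1.7487, -4.2071]
||prox(x)|| = 4.9239
Step 4: Proximal objective.
0.5*||prox-x||^2 = 2.6221
lambda*||prox|| = 11.2757
Total = 13.8978


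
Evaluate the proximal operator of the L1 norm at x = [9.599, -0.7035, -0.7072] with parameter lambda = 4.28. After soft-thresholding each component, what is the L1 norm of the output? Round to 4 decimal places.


Soft-thresholding with lambda = 4.28:
prox(9.599) = sign(9.599)*max(|9.599| - 4.28, 0) = 5.319
prox(-0.7035) = sign(-0.7035)*max(|-0.7035| - 4.28, 0) = 0.0
prox(-0.7072) = sign(-0.7072)*max(|-0.7072| - 4.28, 0) = 0.0
prox(x) = [5.319, 0.0, 0.0]
||prox(x)||_1 = 5.319 + 0.0 + 0.0 = 5.319


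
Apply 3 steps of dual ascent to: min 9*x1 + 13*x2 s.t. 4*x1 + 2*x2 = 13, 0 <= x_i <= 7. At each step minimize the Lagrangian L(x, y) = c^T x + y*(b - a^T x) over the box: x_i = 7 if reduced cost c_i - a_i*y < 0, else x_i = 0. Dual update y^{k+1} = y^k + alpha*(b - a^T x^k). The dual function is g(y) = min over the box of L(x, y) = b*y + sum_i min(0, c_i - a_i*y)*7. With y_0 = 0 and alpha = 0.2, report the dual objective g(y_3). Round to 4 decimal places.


Dual ascent for LP: min 9*x1 + 13*x2, 4*x1 + 2*x2 = 13, 0 <= x_i <= 7
Step 1: y^k = 0.0, reduced costs: (9.0, 13.0)
  x^k = (0.0, 0.0), subgradient = b - a^T x = 13.0
  y^{k+1} = 0.0 + 0.2*13.0 = 2.6
Step 2: y^k = 2.6, reduced costs: (-1.4, 7.8)
  x^k = (7.0, 0.0), subgradient = b - a^T x = -15.0
  y^{k+1} = 2.6 + 0.2*-15.0 = -0.4
Step 3: y^k = -0.4, reduced costs: (10.6, 13.8)
  x^k = (0.0, 0.0), subgradient = b - a^T x = 13.0
  y^{k+1} = -0.4 + 0.2*13.0 = 2.2
Dual objective at y_3 = 2.2: reduced costs (0.2, 8.6), box minimizer x = (0.0, 0.0)
g(y_3) = b*y + (c1 - a1*y)*x1 + (c2 - a2*y)*x2 = 13*2.2 + 0.2*0.0 + 8.6*0.0 = 28.6 + 0.0 + 0.0 = 28.6


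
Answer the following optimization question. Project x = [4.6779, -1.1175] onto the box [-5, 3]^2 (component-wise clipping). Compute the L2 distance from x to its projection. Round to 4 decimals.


Project each component onto [-5, 3].
clip(4.6779) = 3.0, clip(-1.1175) = -1.1175
Projection = [3.0, -1.1175]
Squared diffs: [2.8153, 0.0]
Distance = sqrt(2.8153) = 1.6779


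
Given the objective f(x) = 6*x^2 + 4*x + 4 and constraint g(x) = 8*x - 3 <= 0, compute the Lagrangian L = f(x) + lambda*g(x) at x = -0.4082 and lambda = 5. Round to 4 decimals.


Step 1: Evaluate f(x).
f(-0.4082) = 6*(-0.4082)^2 + 4*(-0.4082) + 4 = 3.367
Step 2: Evaluate g(x).
g(-0.4082) = 8*-0.4082 - 3 = -6.2656
Step 3: Compute Lagrangian.
L = 3.367 + 5*-6.2656 = -27.961


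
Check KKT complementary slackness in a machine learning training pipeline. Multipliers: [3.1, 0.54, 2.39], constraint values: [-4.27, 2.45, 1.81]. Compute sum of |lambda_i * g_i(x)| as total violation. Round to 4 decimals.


KKT complementary slackness check:
lambda_1 * g_1 = 3.1 * -4.27 = -13.237
lambda_2 * g_2 = 0.54 * 2.45 = 1.323
lambda_3 * g_3 = 2.39 * 1.81 = 4.3259
Total violation = 13.237 + 1.323 + 4.3259 = 18.8859


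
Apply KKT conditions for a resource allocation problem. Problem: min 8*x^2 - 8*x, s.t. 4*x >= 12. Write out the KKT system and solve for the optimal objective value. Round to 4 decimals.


Step 1: Try lambda = 0 (constraint inactive).
x_unc = 8/(2*8) = 0.5
Check: 4*0.5 = 2.0 < 12 -- violated!
Step 2: Constraint must be active: 4*x = 12
x* = 12/4 = 3.0
lambda = (2*8*3.0 - 8)/4 = 10.0
Step 3: Compute optimal value.
f(x*) = 8*3.0^2 - 8*3.0 = 48.0


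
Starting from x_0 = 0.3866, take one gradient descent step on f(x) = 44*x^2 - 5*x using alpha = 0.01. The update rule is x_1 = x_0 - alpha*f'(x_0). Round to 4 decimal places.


We compute the gradient at x_0 and apply the update.
f'(x) = 88*x - 5
f'(0.3866) = 88*0.3866 - 5 = 29.0208
x_1 = 0.3866 - 0.01*29.0208 = 0.0964


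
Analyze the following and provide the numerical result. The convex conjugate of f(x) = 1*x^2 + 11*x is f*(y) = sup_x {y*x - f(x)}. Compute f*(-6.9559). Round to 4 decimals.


f*(y) = sup_x {y*x - a*x^2 - b*x} = sup_x {(y-b)*x - a*x^2}
FOC: (y - b) - 2a*x = 0 => x* = (y - b)/(2a)
x* = (-6.9559 - 11)/(2*1) = -8.978
f*(-6.9559) = (y-b)^2/(4a) = (-6.9559 - 11)^2/(4*1)
= 322.4143/4 = 80.6036


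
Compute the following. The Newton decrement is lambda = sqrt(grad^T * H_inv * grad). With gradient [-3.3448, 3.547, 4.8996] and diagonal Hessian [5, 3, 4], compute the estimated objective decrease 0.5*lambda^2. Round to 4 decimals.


Step 1: H is diagonal, so H^(-1) * g = [-0.669, 1.1823, 1.2249].
Step 2: g^T H^(-1) g = sum_i g_i^2 / H_ii
  = (-3.3448)^2/5 + (3.547)^2/3 + (4.8996)^2/4
  = 2.2375 + 4.1937 + 6.0015 = 12.4328
Step 3: Objective decrease = 0.5 * g^T H^(-1) g = 6.2164


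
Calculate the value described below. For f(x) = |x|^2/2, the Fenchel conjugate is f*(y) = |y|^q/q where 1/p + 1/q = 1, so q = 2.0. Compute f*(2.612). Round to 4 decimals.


The conjugate exponent q satisfies 1/p + 1/q = 1.
p = 2, so q = 2/(2 - 1) = 2.0
|y|^q = 2.612^2.0 = 6.8225
f*(2.612) = 6.8225 / 2.0 = 3.4113


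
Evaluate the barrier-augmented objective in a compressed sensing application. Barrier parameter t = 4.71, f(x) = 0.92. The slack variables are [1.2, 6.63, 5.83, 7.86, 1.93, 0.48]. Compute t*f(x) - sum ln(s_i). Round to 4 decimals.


Step 1: Compute log-barrier.
ln values: [0.1823, 1.8916, 1.763, 2.0618, 0.6575, -0.734]
phi = -(0.1823 + 1.8916 + 1.763 + 2.0618 + 0.6575 - 0.734) = -5.8223
Step 2: Compute augmented objective.
t*f(x) = 4.71*0.92 = 4.3332
Total = 4.3332 - 5.8223 = -1.4891


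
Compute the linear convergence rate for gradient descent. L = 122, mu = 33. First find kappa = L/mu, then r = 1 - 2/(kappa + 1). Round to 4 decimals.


Step 1: Compute the condition number.
kappa = L/mu = 122/33 = 3.697
Step 2: Compute the convergence rate.
r = 1 - 2/(kappa + 1) = 1 - 2*mu/(L + mu) = (L - mu)/(L + mu) = 89/155 = 0.5742


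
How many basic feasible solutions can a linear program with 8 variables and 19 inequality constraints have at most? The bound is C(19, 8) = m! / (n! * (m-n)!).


Each vertex corresponds to some choice of n active constraints out of m, so the number of vertices is at most C(m, n) = m! / (n!(m-n)!).
m = 19, n = 8
Numerator: 19 * 18 * 17 * 16 * 15 * 14 * 13 * 12
Denominator: 8! = 40320
C(19, 8) = 75582


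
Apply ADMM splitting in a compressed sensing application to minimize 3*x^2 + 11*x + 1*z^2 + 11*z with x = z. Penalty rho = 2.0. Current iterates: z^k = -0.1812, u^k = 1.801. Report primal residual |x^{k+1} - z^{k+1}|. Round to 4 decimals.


ADMM iteration with rho = 2.0, z^k = -0.1812, u^k = 1.801
Step 1: x-update.
Minimize 3*x^2 + 11*x + (2.0/2)*(x + 0.1812 + 1.801)^2
FOC: (2*3 + 2.0)*x = -11 + 2.0*(-0.1812 - 1.801)
x^{k+1} = -1.8706
Step 2: z-update.
Minimize 1*z^2 + 11*z + (2.0/2)*(-1.8706 - z + 1.801)^2
FOC: (2*1 + 2.0)*z = -11 + 2.0*(-1.8706 + 1.801)
z^{k+1} = -2.7848
Step 3: u-update.
u^{k+1} = 1.801 - 1.8706 + 2.7848 = 2.7152
Step 4: Primal residual = |-1.8706 + 2.7848| = 0.9142


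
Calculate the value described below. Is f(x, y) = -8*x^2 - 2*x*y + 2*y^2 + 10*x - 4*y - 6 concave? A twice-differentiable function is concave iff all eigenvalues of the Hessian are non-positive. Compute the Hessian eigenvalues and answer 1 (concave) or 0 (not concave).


The Hessian of f(x,y) = -8*x^2 - 2*x*y + 2*y^2 + 10*x - 4*y - 6 is:
H = [[-16, -2], [-2, 4]]
Trace = -16 + 4 = -12
Determinant = -16*4 - (-2)^2 = -68
Discriminant = (-12)^2 - 4*-68 = 416.0
Eigenvalues: lambda_1 = -16.198, lambda_2 = 4.198
The function is not concave.

0


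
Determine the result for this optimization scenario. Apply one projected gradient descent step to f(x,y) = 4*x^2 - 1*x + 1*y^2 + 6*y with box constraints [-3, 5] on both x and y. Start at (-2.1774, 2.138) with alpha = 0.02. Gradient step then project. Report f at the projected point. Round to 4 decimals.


Step 1: Compute gradient at (-2.1774, 2.138).
grad_x = 2*4*-2.1774 - 1 = -18.4192
grad_y = 2*1*2.138 + 6 = 10.276
Step 2: Gradient step.
x_raw = -2.1774 - 0.02*-18.4192 = -1.809
y_raw = 2.138 - 0.02*10.276 = 1.9325
Step 3: Project onto [-3, 5].
x_proj = clip(-1.809) = -1.809
y_proj = clip(1.9325) = 1.9325
Step 4: Evaluate f.
f(-1.809, 1.9325) = 30.2285


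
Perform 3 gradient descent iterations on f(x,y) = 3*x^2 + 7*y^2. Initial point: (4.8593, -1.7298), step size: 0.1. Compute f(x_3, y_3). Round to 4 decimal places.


Gradient descent on f(x,y) = 3*x^2 + 7*y^2.
Starting point: (4.8593, -1.7298), alpha = 0.1
Step 1: grad_x = 2*3*4.8593 = 29.1558, grad_y = 2*7*-1.7298 = -24.2172
  x_1 = 4.8593 - 0.1*29.1558 = 1.9437
  y_1 = -1.7298 - 0.1*-24.2172 = 0.6919
Step 2: grad_x = 2*3*1.9437 = 11.6623, grad_y = 2*7*0.6919 = 9.6869
  x_2 = 1.9437 - 0.1*11.6623 = 0.7775
  y_2 = 0.6919 - 0.1*9.6869 = -0.2768
Step 3: grad_x = 2*3*0.7775 = 4.6649, grad_y = 2*7*-0.2768 = -3.8748
  x_3 = 0.7775 - 0.1*4.6649 = 0.311
  y_3 = -0.2768 - 0.1*-3.8748 = 0.1107
f(0.311, 0.1107) = 3*0.311^2 + 7*0.1107^2 = 0.3759


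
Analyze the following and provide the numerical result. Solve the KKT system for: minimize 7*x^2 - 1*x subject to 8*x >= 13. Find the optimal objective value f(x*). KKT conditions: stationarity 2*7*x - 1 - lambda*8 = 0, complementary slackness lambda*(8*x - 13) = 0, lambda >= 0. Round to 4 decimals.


Step 1: Try lambda = 0 (constraint inactive).
x_unc = 1/(2*7) = 0.0714
Check: 8*0.0714 = 0.5712 < 13 -- violated!
Step 2: Constraint must be active: 8*x = 13
x* = 13/8 = 1.625
lambda = (2*7*1.625 - 1)/8 = 2.7188
Step 3: Compute optimal value.
f(x*) = 7*1.625^2 - 1*1.625 = 16.8594


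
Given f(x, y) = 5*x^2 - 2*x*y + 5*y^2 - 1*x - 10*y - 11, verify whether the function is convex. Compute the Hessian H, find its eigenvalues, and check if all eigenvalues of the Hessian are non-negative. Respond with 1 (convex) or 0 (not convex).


The Hessian of f(x,y) = 5*x^2 - 2*x*y + 5*y^2 - 1*x - 10*y - 11 is:
H = [[10, -2], [-2, 10]]
Trace = 10 + 10 = 20
Determinant = 10*10 - (-2)^2 = 96
Discriminant = (20)^2 - 4*96 = 16.0
Eigenvalues: lambda_1 = 8.0, lambda_2 = 12.0
The function is convex.

1


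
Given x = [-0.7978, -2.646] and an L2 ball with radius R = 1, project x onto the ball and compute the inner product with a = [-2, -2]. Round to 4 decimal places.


Step 1: Compute ||x|| (intermediates to 6 decimals).
||x|| = sqrt((-0.7978)^2 + (-2.646)^2) = 2.763657
Step 2: Project.
Since ||x|| > R, scale = R/||x|| = 1/2.763657 = 0.361839, proj(x) = scale * x
proj(x) = [-0.288675, -0.957426]
Step 3: Dot product.
a^T * proj(x) = -2*(-0.288675) - 2*(-0.957426) = 2.4922


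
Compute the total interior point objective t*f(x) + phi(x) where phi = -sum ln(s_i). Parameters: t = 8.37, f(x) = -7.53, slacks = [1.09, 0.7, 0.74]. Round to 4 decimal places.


Step 1: Compute log-barrier.
ln values: [0.0862, -0.3567, -0.3011]
phi = -(0.0862 - 0.3567 - 0.3011) = 0.5716
Step 2: Compute augmented objective.
t*f(x) = 8.37*-7.53 = -63.0261
Total = -63.0261 + 0.5716 = -62.4545


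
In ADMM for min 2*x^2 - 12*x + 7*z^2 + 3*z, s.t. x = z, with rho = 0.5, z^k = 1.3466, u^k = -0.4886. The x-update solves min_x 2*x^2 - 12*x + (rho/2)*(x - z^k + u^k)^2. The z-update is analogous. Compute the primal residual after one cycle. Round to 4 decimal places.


ADMM iteration with rho = 0.5, z^k = 1.3466, u^k = -0.4886
Step 1: x-update.
Minimize 2*x^2 - 12*x + (0.5/2)*(x - 1.3466 - 0.4886)^2
FOC: (2*2 + 0.5)*x = 12 + 0.5*(1.3466 + 0.4886)
x^{k+1} = 2.8706
Step 2: z-update.
Minimize 7*z^2 + 3*z + (0.5/2)*(2.8706 - z - 0.4886)^2
FOC: (2*7 + 0.5)*z = -3 + 0.5*(2.8706 - 0.4886)
z^{k+1} = -0.1248
Step 3: u-update.
u^{k+1} = -0.4886 + 2.8706 + 0.1248 = 2.5067
Step 4: Primal residual = |2.8706 + 0.1248| = 2.9953


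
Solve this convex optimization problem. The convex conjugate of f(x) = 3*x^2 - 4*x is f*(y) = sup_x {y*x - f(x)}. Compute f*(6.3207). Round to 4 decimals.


f*(y) = sup_x {y*x - a*x^2 - b*x} = sup_x {(y-b)*x - a*x^2}
FOC: (y - b) - 2a*x = 0 => x* = (y - b)/(2a)
x* = (6.3207 + 4)/(2*3) = 1.7201
f*(6.3207) = (y-b)^2/(4a) = (6.3207 + 4)^2/(4*3)
= 106.5168/12 = 8.8764


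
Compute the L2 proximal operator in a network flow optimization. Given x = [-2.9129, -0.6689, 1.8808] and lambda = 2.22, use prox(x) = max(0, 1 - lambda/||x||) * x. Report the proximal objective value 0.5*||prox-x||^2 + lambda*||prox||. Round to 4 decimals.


Step 1: Compute ||x||.
||x|| = 3.5313
Step 2: Compute scaling factor.
scale = max(0, 1 - 2.22/3.5313) = 0.3713
Step 3: prox(x) = [-1.0816, -0.2484, 0.6984]
||prox(x)|| = 1.3113
Step 4: Proximal objective.
0.5*||prox-x||^2 = 2.4642
lambda*||prox|| = 2.9111
Total = 5.3752


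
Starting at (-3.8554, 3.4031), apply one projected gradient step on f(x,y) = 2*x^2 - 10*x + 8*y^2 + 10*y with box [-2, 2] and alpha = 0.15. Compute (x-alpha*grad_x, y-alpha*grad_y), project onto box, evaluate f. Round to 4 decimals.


Step 1: Compute gradient at (-3.8554, 3.4031).
grad_x = 2*2*-3.8554 - 10 = -25.4216
grad_y = 2*8*3.4031 + 10 = 64.4496
Step 2: Gradient step.
x_raw = -3.8554 - 0.15*-25.4216 = -0.0422
y_raw = 3.4031 - 0.15*64.4496 = -6.2643
Step 3: Project onto [-2, 2].
x_proj = clip(-0.0422) = -0.0422
y_proj = clip(-6.2643) = -2.0
Step 4: Evaluate f.
f(-0.0422, -2.0) = 12.4252


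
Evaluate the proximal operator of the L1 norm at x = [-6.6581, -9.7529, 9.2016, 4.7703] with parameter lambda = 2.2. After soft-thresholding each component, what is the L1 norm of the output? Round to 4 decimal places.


Soft-thresholding with lambda = 2.2:
prox(-6.6581) = sign(-6.6581)*max(|-6.6581| - 2.2, 0) = -4.4581
prox(-9.7529) = sign(-9.7529)*max(|-9.7529| - 2.2, 0) = -7.5529
prox(9.2016) = sign(9.2016)*max(|9.2016| - 2.2, 0) = 7.0016
prox(4.7703) = sign(4.7703)*max(|4.7703| - 2.2, 0) = 2.5703
prox(x) = [-4.4581, -7.5529, 7.0016, 2.5703]
||prox(x)||_1 = 4.4581 + 7.5529 + 7.0016 + 2.5703 = 21.5829


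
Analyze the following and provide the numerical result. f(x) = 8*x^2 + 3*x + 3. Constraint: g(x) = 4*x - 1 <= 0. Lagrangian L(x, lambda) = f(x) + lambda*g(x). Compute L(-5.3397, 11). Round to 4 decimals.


Step 1: Evaluate f(x).
f(-5.3397) = 8*(-5.3397)^2 + 3*(-5.3397) + 3 = 215.0801
Step 2: Evaluate g(x).
g(-5.3397) = 4*-5.3397 - 1 = -22.3588
Step 3: Compute Lagrangian.
L = 215.0801 + 11*-22.3588 = -30.8667


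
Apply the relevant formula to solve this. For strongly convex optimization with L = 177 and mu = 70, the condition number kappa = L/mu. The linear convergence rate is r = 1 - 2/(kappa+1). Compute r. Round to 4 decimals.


Step 1: Compute the condition number.
kappa = L/mu = 177/70 = 2.5286
Step 2: Compute the convergence rate.
r = 1 - 2/(kappa + 1) = 1 - 2*mu/(L + mu) = (L - mu)/(L + mu) = 107/247 = 0.4332


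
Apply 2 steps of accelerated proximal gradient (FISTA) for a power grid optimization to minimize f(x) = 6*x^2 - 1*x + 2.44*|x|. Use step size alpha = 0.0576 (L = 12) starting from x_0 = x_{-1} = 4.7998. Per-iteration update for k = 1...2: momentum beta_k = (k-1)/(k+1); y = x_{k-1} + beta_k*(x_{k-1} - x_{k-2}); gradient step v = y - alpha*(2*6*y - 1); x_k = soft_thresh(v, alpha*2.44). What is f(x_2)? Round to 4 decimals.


FISTA on f(x) = 6*x^2 - 1*x + 2.44*|x|
L = 12, alpha = 0.0576
Iteration 1: beta = 0.0, y = 4.7998 + 0.0*(4.7998 - 4.7998) = 4.7998
  grad(y) = 56.5976, v = y - alpha*grad = 1.5398
  prox(v) = soft_thresh(1.5398, 0.1405) = 1.3992
Iteration 2: beta = 0.3333, y = 1.3992 + 0.3333*(1.3992 - 4.7998) = 0.2657
  grad(y) = 2.1885, v = y - alpha*grad = 0.1397
  prox(v) = soft_thresh(0.1397, 0.1405) = 0.0
f(x_2) = 6*0.0^2 - 1*0.0 + 2.44*|0.0| = 0.0


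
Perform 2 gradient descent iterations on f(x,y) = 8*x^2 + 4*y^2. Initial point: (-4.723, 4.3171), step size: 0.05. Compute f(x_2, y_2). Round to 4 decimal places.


Gradient descent on f(x,y) = 8*x^2 + 4*y^2.
Starting point: (-4.723, 4.3171), alpha = 0.05
Step 1: grad_x = 2*8*-4.723 = -75.568, grad_y = 2*4*4.3171 = 34.5368
  x_1 = -4.723 - 0.05*-75.568 = -0.9446
  y_1 = 4.3171 - 0.05*34.5368 = 2.5903
Step 2: grad_x = 2*8*-0.9446 = -15.1136, grad_y = 2*4*2.5903 = 20.7221
  x_2 = -0.9446 - 0.05*-15.1136 = -0.1889
  y_2 = 2.5903 - 0.05*20.7221 = 1.5542
f(-0.1889, 1.5542) = 8*(-0.1889)^2 + 4*1.5542^2 = 9.9471


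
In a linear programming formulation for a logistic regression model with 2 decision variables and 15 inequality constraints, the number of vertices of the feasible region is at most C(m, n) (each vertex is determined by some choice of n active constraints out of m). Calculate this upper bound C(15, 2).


Each vertex corresponds to some choice of n active constraints out of m, so the number of vertices is at most C(m, n) = m! / (n!(m-n)!).
m = 15, n = 2
Numerator: 15 * 14
Denominator: 2! = 2
C(15, 2) = 105


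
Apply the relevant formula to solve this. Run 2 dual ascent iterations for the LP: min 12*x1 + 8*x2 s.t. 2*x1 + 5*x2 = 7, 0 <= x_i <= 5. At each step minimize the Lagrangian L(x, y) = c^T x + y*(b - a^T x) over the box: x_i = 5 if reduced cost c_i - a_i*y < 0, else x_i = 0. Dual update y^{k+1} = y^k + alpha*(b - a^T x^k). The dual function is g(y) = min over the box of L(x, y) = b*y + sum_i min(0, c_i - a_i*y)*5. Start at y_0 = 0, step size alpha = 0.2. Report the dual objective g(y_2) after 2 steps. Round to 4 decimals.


Dual ascent for LP: min 12*x1 + 8*x2, 2*x1 + 5*x2 = 7, 0 <= x_i <= 5
Step 1: y^k = 0.0, reduced costs: (12.0, 8.0)
  x^k = (0.0, 0.0), subgradient = b - a^T x = 7.0
  y^{k+1} = 0.0 + 0.2*7.0 = 1.4
Step 2: y^k = 1.4, reduced costs: (9.2, 1.0)
  x^k = (0.0, 0.0), subgradient = b - a^T x = 7.0
  y^{k+1} = 1.4 + 0.2*7.0 = 2.8
Dual objective at y_2 = 2.8: reduced costs (6.4, -6.0), box minimizer x = (0.0, 5.0)
g(y_2) = b*y + (c1 - a1*y)*x1 + (c2 - a2*y)*x2 = 7*2.8 + 6.4*0.0 + (-6.0)*5.0 = 19.6 + 0.0 - 30.0 = -10.4


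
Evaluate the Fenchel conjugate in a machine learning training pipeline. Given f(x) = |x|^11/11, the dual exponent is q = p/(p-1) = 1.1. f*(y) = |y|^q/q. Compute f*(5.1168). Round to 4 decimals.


The conjugate exponent q satisfies 1/p + 1/q = 1.
p = 11, so q = 11/(11 - 1) = 1.1
|y|^q = 5.1168^1.1 = 6.0242
f*(5.1168) = 6.0242 / 1.1 = 5.4765


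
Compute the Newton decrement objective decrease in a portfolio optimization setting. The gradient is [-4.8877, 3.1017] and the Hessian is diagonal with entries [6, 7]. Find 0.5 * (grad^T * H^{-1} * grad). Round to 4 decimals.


Step 1: H is diagonal, so H^(-1) * g = [-0.8146, 0.4431].
Step 2: g^T H^(-1) g = sum_i g_i^2 / H_ii
  = (-4.8877)^2/6 + (3.1017)^2/7
  = 3.9816 + 1.3744 = 5.356
Step 3: Objective decrease = 0.5 * g^T H^(-1) g = 2.678


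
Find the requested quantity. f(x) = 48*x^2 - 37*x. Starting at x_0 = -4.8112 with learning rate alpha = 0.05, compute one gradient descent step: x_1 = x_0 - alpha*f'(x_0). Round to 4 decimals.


We compute the gradient at x_0 and apply the update.
f'(x) = 96*x - 37
f'(-4.8112) = 96*-4.8112 - 37 = -498.8752
x_1 = -4.8112 - 0.05*-498.8752 = 20.1326


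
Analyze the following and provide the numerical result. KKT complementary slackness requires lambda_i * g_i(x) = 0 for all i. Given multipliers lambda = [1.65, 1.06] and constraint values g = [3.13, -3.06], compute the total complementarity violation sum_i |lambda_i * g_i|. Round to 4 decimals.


KKT complementary slackness check:
lambda_1 * g_1 = 1.65 * 3.13 = 5.1645
lambda_2 * g_2 = 1.06 * -3.06 = -3.2436
Total violation = 5.1645 + 3.2436 = 8.4081


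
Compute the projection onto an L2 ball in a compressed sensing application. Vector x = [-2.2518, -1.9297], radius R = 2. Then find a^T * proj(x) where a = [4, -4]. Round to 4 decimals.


Step 1: Compute ||x|| (intermediates to 6 decimals).
||x|| = sqrt((-2.2518)^2 + (-1.9297)^2) = 2.965526
Step 2: Project.
Since ||x|| > R, scale = R/||x|| = 2/2.965526 = 0.674417, proj(x) = scale * x
proj(x) = [-1.518652, -1.301422]
Step 3: Dot product.
a^T * proj(x) = 4*(-1.518652) - 4*(-1.301422) = -0.8689


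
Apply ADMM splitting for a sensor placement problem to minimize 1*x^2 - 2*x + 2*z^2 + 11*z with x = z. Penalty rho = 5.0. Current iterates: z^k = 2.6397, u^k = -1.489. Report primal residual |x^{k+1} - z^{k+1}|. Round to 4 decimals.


ADMM iteration with rho = 5.0, z^k = 2.6397, u^k = -1.489
Step 1: x-update.
Minimize 1*x^2 - 2*x + (5.0/2)*(x - 2.6397 - 1.489)^2
FOC: (2*1 + 5.0)*x = 2 + 5.0*(2.6397 + 1.489)
x^{k+1} = 3.2348
Step 2: z-update.
Minimize 2*z^2 + 11*z + (5.0/2)*(3.2348 - z - 1.489)^2
FOC: (2*2 + 5.0)*z = -11 + 5.0*(3.2348 - 1.489)
z^{k+1} = -0.2523
Step 3: u-update.
u^{k+1} = -1.489 + 3.2348 + 0.2523 = 1.9981
Step 4: Primal residual = |3.2348 + 0.2523| = 3.4871


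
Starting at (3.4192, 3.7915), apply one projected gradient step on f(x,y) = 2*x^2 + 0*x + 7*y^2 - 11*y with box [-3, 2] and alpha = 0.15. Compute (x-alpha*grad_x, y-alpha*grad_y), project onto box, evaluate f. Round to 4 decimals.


Step 1: Compute gradient at (3.4192, 3.7915).
grad_x = 2*2*3.4192 + 0 = 13.6768
grad_y = 2*7*3.7915 - 11 = 42.081
Step 2: Gradient step.
x_raw = 3.4192 - 0.15*13.6768 = 1.3677
y_raw = 3.7915 - 0.15*42.081 = -2.5207
Step 3: Project onto [-3, 2].
x_proj = clip(1.3677) = 1.3677
y_proj = clip(-2.5207) = -2.5207
Step 4: Evaluate f.
f(1.3677, -2.5207) = 75.944


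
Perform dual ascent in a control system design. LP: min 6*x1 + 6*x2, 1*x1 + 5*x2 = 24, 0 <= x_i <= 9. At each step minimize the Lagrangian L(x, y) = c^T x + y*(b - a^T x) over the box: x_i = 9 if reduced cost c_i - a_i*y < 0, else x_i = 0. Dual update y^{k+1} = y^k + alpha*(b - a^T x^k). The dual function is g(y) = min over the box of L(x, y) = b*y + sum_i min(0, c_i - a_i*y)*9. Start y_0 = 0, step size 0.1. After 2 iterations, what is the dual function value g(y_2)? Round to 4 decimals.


Dual ascent for LP: min 6*x1 + 6*x2, 1*x1 + 5*x2 = 24, 0 <= x_i <= 9
Step 1: y^k = 0.0, reduced costs: (6.0, 6.0)
  x^k = (0.0, 0.0), subgradient = b - a^T x = 24.0
  y^{k+1} = 0.0 + 0.1*24.0 = 2.4
Step 2: y^k = 2.4, reduced costs: (3.6, -6.0)
  x^k = (0.0, 9.0), subgradient = b - a^T x = -21.0
  y^{k+1} = 2.4 + 0.1*-21.0 = 0.3
Dual objective at y_2 = 0.3: reduced costs (5.7, 4.5), box minimizer x = (0.0, 0.0)
g(y_2) = b*y + (c1 - a1*y)*x1 + (c2 - a2*y)*x2 = 24*0.3 + 5.7*0.0 + 4.5*0.0 = 7.2 + 0.0 + 0.0 = 7.2
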